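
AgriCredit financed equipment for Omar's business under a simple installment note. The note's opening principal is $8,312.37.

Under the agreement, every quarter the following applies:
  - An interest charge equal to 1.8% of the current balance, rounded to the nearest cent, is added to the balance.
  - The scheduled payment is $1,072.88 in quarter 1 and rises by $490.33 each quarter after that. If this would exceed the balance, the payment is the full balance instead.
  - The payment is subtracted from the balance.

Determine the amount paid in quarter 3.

$2,053.54

Quarter 1: opening $8,312.37; interest $149.62 → $8,461.99; payment $1,072.88; balance $7,389.11
Quarter 2: opening $7,389.11; interest $133.00 → $7,522.11; payment $1,563.21; balance $5,958.90
Quarter 3: opening $5,958.90; interest $107.26 → $6,066.16; payment $2,053.54; balance $4,012.62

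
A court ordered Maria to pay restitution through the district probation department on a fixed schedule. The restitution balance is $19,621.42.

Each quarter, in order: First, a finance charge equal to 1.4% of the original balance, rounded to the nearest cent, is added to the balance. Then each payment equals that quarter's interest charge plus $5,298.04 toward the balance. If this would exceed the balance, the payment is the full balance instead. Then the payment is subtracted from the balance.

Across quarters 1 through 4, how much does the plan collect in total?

Quarter 1: opening $19,621.42; interest $274.70 → $19,896.12; payment $5,572.74; balance $14,323.38
Quarter 2: opening $14,323.38; interest $274.70 → $14,598.08; payment $5,572.74; balance $9,025.34
Quarter 3: opening $9,025.34; interest $274.70 → $9,300.04; payment $5,572.74; balance $3,727.30
Quarter 4: opening $3,727.30; interest $274.70 → $4,002.00; payment $4,002.00; balance $0.00
Total paid: $20,720.22

$20,720.22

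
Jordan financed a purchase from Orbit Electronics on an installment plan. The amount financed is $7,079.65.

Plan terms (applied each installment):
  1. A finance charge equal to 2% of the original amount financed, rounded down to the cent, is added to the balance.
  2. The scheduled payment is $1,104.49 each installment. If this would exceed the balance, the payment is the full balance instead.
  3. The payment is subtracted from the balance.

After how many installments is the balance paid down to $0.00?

8

Installment 1: opening $7,079.65; interest $141.59 → $7,221.24; payment $1,104.49; balance $6,116.75
Installment 2: opening $6,116.75; interest $141.59 → $6,258.34; payment $1,104.49; balance $5,153.85
Installment 3: opening $5,153.85; interest $141.59 → $5,295.44; payment $1,104.49; balance $4,190.95
Installment 4: opening $4,190.95; interest $141.59 → $4,332.54; payment $1,104.49; balance $3,228.05
Installment 5: opening $3,228.05; interest $141.59 → $3,369.64; payment $1,104.49; balance $2,265.15
Installment 6: opening $2,265.15; interest $141.59 → $2,406.74; payment $1,104.49; balance $1,302.25
Installment 7: opening $1,302.25; interest $141.59 → $1,443.84; payment $1,104.49; balance $339.35
Installment 8: opening $339.35; interest $141.59 → $480.94; payment $480.94; balance $0.00
Balance reaches $0.00 in installment 8.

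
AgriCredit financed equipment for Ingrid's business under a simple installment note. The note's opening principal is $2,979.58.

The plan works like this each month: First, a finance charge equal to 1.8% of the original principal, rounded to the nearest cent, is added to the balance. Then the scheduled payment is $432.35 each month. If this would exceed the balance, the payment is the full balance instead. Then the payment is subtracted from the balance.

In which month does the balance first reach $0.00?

Month 1: opening $2,979.58; interest $53.63 → $3,033.21; payment $432.35; balance $2,600.86
Month 2: opening $2,600.86; interest $53.63 → $2,654.49; payment $432.35; balance $2,222.14
Month 3: opening $2,222.14; interest $53.63 → $2,275.77; payment $432.35; balance $1,843.42
Month 4: opening $1,843.42; interest $53.63 → $1,897.05; payment $432.35; balance $1,464.70
Month 5: opening $1,464.70; interest $53.63 → $1,518.33; payment $432.35; balance $1,085.98
Month 6: opening $1,085.98; interest $53.63 → $1,139.61; payment $432.35; balance $707.26
Month 7: opening $707.26; interest $53.63 → $760.89; payment $432.35; balance $328.54
Month 8: opening $328.54; interest $53.63 → $382.17; payment $382.17; balance $0.00
Balance reaches $0.00 in month 8.

8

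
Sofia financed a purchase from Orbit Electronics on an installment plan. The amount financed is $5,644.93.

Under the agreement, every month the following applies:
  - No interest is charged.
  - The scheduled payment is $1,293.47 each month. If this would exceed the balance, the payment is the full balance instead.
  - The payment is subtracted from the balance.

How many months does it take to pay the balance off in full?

# | Opening | Payment | End bal
1 | $5,644.93 | $1,293.47 | $4,351.46
2 | $4,351.46 | $1,293.47 | $3,057.99
3 | $3,057.99 | $1,293.47 | $1,764.52
4 | $1,764.52 | $1,293.47 | $471.05
5 | $471.05 | $471.05 | $0.00
Balance reaches $0.00 in month 5.

5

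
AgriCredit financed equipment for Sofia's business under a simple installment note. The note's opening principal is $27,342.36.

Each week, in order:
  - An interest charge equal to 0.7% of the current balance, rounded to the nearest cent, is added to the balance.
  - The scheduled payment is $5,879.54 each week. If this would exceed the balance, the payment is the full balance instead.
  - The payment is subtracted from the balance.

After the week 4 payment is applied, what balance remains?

Week 1: $27,342.36 +$191.40 interest = $27,533.76; pay $5,879.54 → $21,654.22
Week 2: $21,654.22 +$151.58 interest = $21,805.80; pay $5,879.54 → $15,926.26
Week 3: $15,926.26 +$111.48 interest = $16,037.74; pay $5,879.54 → $10,158.20
Week 4: $10,158.20 +$71.11 interest = $10,229.31; pay $5,879.54 → $4,349.77

$4,349.77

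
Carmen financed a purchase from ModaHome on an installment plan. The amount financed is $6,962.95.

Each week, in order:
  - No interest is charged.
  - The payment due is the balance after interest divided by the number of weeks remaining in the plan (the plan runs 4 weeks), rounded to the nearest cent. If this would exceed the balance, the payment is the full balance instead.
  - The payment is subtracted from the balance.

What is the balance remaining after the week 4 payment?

Week 1: opening $6,962.95; payment $1,740.74; balance $5,222.21
Week 2: opening $5,222.21; payment $1,740.74; balance $3,481.47
Week 3: opening $3,481.47; payment $1,740.74; balance $1,740.73
Week 4: opening $1,740.73; payment $1,740.73; balance $0.00

$0.00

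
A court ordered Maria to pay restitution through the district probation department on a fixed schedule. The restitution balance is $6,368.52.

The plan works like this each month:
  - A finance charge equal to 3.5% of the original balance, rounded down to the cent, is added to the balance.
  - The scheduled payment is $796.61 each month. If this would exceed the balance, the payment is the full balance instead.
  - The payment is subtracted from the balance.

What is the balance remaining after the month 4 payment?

$4,073.64

Month 1: opening $6,368.52; interest $222.89 → $6,591.41; payment $796.61; balance $5,794.80
Month 2: opening $5,794.80; interest $222.89 → $6,017.69; payment $796.61; balance $5,221.08
Month 3: opening $5,221.08; interest $222.89 → $5,443.97; payment $796.61; balance $4,647.36
Month 4: opening $4,647.36; interest $222.89 → $4,870.25; payment $796.61; balance $4,073.64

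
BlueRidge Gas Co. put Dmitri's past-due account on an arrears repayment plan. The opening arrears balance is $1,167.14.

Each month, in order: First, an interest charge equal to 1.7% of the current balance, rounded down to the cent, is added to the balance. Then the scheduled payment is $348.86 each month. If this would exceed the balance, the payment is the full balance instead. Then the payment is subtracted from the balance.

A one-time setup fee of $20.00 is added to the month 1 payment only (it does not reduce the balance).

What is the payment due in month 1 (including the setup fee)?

Month 1: opening $1,167.14; interest $19.84 → $1,186.98; payment $348.86 (+ $20.00 fee); balance $838.12

$368.86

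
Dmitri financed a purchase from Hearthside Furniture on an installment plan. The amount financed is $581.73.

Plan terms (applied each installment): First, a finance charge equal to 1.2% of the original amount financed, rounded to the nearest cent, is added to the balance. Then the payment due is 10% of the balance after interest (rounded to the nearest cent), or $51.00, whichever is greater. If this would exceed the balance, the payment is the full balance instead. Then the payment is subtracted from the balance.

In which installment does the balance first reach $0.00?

Installment 1: $581.73 +$6.98 interest = $588.71; pay $58.87 → $529.84
Installment 2: $529.84 +$6.98 interest = $536.82; pay $53.68 → $483.14
Installment 3: $483.14 +$6.98 interest = $490.12; pay $51.00 → $439.12
Installment 4: $439.12 +$6.98 interest = $446.10; pay $51.00 → $395.10
Installment 5: $395.10 +$6.98 interest = $402.08; pay $51.00 → $351.08
Installment 6: $351.08 +$6.98 interest = $358.06; pay $51.00 → $307.06
Installment 7: $307.06 +$6.98 interest = $314.04; pay $51.00 → $263.04
Installment 8: $263.04 +$6.98 interest = $270.02; pay $51.00 → $219.02
Installment 9: $219.02 +$6.98 interest = $226.00; pay $51.00 → $175.00
Installment 10: $175.00 +$6.98 interest = $181.98; pay $51.00 → $130.98
Installment 11: $130.98 +$6.98 interest = $137.96; pay $51.00 → $86.96
Installment 12: $86.96 +$6.98 interest = $93.94; pay $51.00 → $42.94
Installment 13: $42.94 +$6.98 interest = $49.92; pay $49.92 → $0.00
Balance reaches $0.00 in installment 13.

13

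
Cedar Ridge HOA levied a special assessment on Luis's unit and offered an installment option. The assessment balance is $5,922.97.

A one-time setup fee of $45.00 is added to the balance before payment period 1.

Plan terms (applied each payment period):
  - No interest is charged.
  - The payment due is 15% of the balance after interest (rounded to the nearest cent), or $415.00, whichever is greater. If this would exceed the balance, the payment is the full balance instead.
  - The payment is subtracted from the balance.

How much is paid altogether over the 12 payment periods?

$5,967.97

# | Opening | Payment | End bal
1 | $5,967.97 | $895.20 | $5,072.77
2 | $5,072.77 | $760.92 | $4,311.85
3 | $4,311.85 | $646.78 | $3,665.07
4 | $3,665.07 | $549.76 | $3,115.31
5 | $3,115.31 | $467.30 | $2,648.01
6 | $2,648.01 | $415.00 | $2,233.01
7 | $2,233.01 | $415.00 | $1,818.01
8 | $1,818.01 | $415.00 | $1,403.01
9 | $1,403.01 | $415.00 | $988.01
10 | $988.01 | $415.00 | $573.01
11 | $573.01 | $415.00 | $158.01
12 | $158.01 | $158.01 | $0.00
Total paid: $5,967.97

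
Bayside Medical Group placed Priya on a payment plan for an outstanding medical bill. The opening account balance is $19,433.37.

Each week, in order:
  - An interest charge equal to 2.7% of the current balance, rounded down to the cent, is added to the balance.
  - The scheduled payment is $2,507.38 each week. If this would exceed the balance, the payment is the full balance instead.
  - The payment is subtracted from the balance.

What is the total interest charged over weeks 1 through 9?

$2,668.62

# | Opening | Interest | Payment | End bal
1 | $19,433.37 | $524.70 | $2,507.38 | $17,450.69
2 | $17,450.69 | $471.16 | $2,507.38 | $15,414.47
3 | $15,414.47 | $416.19 | $2,507.38 | $13,323.28
4 | $13,323.28 | $359.72 | $2,507.38 | $11,175.62
5 | $11,175.62 | $301.74 | $2,507.38 | $8,969.98
6 | $8,969.98 | $242.18 | $2,507.38 | $6,704.78
7 | $6,704.78 | $181.02 | $2,507.38 | $4,378.42
8 | $4,378.42 | $118.21 | $2,507.38 | $1,989.25
9 | $1,989.25 | $53.70 | $2,042.95 | $0.00
Total interest: $524.70 + $471.16 + $416.19 + $359.72 + $301.74 + $242.18 + $181.02 + $118.21 + $53.70 = $2,668.62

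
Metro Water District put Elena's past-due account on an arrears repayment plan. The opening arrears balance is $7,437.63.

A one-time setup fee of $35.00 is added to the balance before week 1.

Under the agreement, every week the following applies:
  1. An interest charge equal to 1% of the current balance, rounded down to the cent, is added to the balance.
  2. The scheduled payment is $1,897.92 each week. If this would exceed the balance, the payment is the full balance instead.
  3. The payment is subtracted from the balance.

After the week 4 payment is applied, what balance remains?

$69.72

Week 1: $7,472.63 +$74.72 interest = $7,547.35; pay $1,897.92 → $5,649.43
Week 2: $5,649.43 +$56.49 interest = $5,705.92; pay $1,897.92 → $3,808.00
Week 3: $3,808.00 +$38.08 interest = $3,846.08; pay $1,897.92 → $1,948.16
Week 4: $1,948.16 +$19.48 interest = $1,967.64; pay $1,897.92 → $69.72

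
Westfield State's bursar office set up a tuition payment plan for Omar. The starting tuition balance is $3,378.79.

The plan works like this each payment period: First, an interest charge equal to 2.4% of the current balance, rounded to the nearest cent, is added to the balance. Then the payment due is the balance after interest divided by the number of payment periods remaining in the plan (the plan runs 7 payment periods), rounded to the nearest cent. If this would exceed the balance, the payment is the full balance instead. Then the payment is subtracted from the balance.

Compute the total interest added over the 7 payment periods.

$340.41

Payment period 1: $3,378.79 +$81.09 interest = $3,459.88; pay $494.27 → $2,965.61
Payment period 2: $2,965.61 +$71.17 interest = $3,036.78; pay $506.13 → $2,530.65
Payment period 3: $2,530.65 +$60.74 interest = $2,591.39; pay $518.28 → $2,073.11
Payment period 4: $2,073.11 +$49.75 interest = $2,122.86; pay $530.72 → $1,592.14
Payment period 5: $1,592.14 +$38.21 interest = $1,630.35; pay $543.45 → $1,086.90
Payment period 6: $1,086.90 +$26.09 interest = $1,112.99; pay $556.50 → $556.49
Payment period 7: $556.49 +$13.36 interest = $569.85; pay $569.85 → $0.00
Total interest: $81.09 + $71.17 + $60.74 + $49.75 + $38.21 + $26.09 + $13.36 = $340.41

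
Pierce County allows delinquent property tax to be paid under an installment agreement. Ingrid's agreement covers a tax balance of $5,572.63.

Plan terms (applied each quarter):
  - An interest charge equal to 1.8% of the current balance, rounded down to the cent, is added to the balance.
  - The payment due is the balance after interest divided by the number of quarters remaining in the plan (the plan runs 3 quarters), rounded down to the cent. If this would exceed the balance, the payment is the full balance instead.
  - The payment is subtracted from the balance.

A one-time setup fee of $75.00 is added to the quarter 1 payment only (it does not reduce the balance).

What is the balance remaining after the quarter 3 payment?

Quarter 1: opening $5,572.63; interest $100.30 → $5,672.93; payment $1,890.97 (+ $75.00 fee); balance $3,781.96
Quarter 2: opening $3,781.96; interest $68.07 → $3,850.03; payment $1,925.01; balance $1,925.02
Quarter 3: opening $1,925.02; interest $34.65 → $1,959.67; payment $1,959.67; balance $0.00

$0.00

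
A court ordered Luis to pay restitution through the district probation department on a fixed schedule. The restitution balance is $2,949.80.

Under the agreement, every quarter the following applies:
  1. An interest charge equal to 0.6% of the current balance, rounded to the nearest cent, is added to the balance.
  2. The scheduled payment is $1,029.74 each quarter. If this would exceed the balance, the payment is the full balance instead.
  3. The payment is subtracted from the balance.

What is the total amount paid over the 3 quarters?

$2,984.65

Quarter 1: $2,949.80 +$17.70 interest = $2,967.50; pay $1,029.74 → $1,937.76
Quarter 2: $1,937.76 +$11.63 interest = $1,949.39; pay $1,029.74 → $919.65
Quarter 3: $919.65 +$5.52 interest = $925.17; pay $925.17 → $0.00
Total paid: $2,984.65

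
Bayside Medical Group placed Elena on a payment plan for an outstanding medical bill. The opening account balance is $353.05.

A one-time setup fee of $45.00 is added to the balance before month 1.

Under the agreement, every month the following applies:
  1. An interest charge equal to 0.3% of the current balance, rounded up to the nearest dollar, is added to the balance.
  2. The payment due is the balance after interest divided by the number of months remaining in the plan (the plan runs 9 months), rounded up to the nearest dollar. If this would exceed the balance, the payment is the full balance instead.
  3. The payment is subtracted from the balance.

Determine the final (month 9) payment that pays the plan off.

Month 1: opening $398.05; interest $2.00 → $400.05; payment $45.00; balance $355.05
Month 2: opening $355.05; interest $2.00 → $357.05; payment $45.00; balance $312.05
Month 3: opening $312.05; interest $1.00 → $313.05; payment $45.00; balance $268.05
Month 4: opening $268.05; interest $1.00 → $269.05; payment $45.00; balance $224.05
Month 5: opening $224.05; interest $1.00 → $225.05; payment $46.00; balance $179.05
Month 6: opening $179.05; interest $1.00 → $180.05; payment $46.00; balance $134.05
Month 7: opening $134.05; interest $1.00 → $135.05; payment $46.00; balance $89.05
Month 8: opening $89.05; interest $1.00 → $90.05; payment $46.00; balance $44.05
Month 9: opening $44.05; interest $1.00 → $45.05; payment $45.05; balance $0.00

$45.05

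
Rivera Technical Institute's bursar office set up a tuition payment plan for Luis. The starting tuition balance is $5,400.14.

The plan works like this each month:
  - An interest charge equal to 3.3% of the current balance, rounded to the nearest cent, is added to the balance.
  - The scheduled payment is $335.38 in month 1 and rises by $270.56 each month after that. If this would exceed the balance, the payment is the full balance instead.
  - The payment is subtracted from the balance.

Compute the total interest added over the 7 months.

$809.29

Month 1: $5,400.14 +$178.20 interest = $5,578.34; pay $335.38 → $5,242.96
Month 2: $5,242.96 +$173.02 interest = $5,415.98; pay $605.94 → $4,810.04
Month 3: $4,810.04 +$158.73 interest = $4,968.77; pay $876.50 → $4,092.27
Month 4: $4,092.27 +$135.04 interest = $4,227.31; pay $1,147.06 → $3,080.25
Month 5: $3,080.25 +$101.65 interest = $3,181.90; pay $1,417.62 → $1,764.28
Month 6: $1,764.28 +$58.22 interest = $1,822.50; pay $1,688.18 → $134.32
Month 7: $134.32 +$4.43 interest = $138.75; pay $138.75 → $0.00
Total interest: $178.20 + $173.02 + $158.73 + $135.04 + $101.65 + $58.22 + $4.43 = $809.29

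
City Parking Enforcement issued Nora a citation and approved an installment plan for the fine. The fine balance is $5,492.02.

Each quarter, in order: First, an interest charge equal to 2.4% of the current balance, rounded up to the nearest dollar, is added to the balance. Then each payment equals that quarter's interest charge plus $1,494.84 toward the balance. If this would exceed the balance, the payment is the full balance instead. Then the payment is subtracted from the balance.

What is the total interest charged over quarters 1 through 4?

$314.00

Quarter 1: opening $5,492.02; interest $132.00 → $5,624.02; payment $1,626.84; balance $3,997.18
Quarter 2: opening $3,997.18; interest $96.00 → $4,093.18; payment $1,590.84; balance $2,502.34
Quarter 3: opening $2,502.34; interest $61.00 → $2,563.34; payment $1,555.84; balance $1,007.50
Quarter 4: opening $1,007.50; interest $25.00 → $1,032.50; payment $1,032.50; balance $0.00
Total interest: $132.00 + $96.00 + $61.00 + $25.00 = $314.00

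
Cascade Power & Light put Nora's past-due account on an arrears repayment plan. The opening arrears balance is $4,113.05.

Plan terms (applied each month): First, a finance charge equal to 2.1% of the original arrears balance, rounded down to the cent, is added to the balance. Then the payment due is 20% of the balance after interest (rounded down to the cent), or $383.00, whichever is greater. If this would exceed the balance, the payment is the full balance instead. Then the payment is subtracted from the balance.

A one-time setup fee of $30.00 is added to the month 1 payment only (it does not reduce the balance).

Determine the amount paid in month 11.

$183.26

Month 1: opening $4,113.05; interest $86.37 → $4,199.42; payment $839.88 (+ $30.00 fee); balance $3,359.54
Month 2: opening $3,359.54; interest $86.37 → $3,445.91; payment $689.18; balance $2,756.73
Month 3: opening $2,756.73; interest $86.37 → $2,843.10; payment $568.62; balance $2,274.48
Month 4: opening $2,274.48; interest $86.37 → $2,360.85; payment $472.17; balance $1,888.68
Month 5: opening $1,888.68; interest $86.37 → $1,975.05; payment $395.01; balance $1,580.04
Month 6: opening $1,580.04; interest $86.37 → $1,666.41; payment $383.00; balance $1,283.41
Month 7: opening $1,283.41; interest $86.37 → $1,369.78; payment $383.00; balance $986.78
Month 8: opening $986.78; interest $86.37 → $1,073.15; payment $383.00; balance $690.15
Month 9: opening $690.15; interest $86.37 → $776.52; payment $383.00; balance $393.52
Month 10: opening $393.52; interest $86.37 → $479.89; payment $383.00; balance $96.89
Month 11: opening $96.89; interest $86.37 → $183.26; payment $183.26; balance $0.00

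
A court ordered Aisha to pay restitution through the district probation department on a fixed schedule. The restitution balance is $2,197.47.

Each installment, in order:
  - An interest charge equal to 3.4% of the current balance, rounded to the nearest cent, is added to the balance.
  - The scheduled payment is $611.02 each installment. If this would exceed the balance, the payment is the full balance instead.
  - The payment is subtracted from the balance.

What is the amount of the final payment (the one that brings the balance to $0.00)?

# | Opening | Interest | Payment | End bal
1 | $2,197.47 | $74.71 | $611.02 | $1,661.16
2 | $1,661.16 | $56.48 | $611.02 | $1,106.62
3 | $1,106.62 | $37.63 | $611.02 | $533.23
4 | $533.23 | $18.13 | $551.36 | $0.00

$551.36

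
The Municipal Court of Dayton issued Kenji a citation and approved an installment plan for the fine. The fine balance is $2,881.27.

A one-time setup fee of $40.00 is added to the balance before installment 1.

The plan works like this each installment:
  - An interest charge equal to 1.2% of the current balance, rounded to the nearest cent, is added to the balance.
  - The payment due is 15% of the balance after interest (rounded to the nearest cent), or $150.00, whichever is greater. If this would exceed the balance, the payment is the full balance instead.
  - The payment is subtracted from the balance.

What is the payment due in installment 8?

$154.54

Installment 1: opening $2,921.27; interest $35.06 → $2,956.33; payment $443.45; balance $2,512.88
Installment 2: opening $2,512.88; interest $30.15 → $2,543.03; payment $381.45; balance $2,161.58
Installment 3: opening $2,161.58; interest $25.94 → $2,187.52; payment $328.13; balance $1,859.39
Installment 4: opening $1,859.39; interest $22.31 → $1,881.70; payment $282.26; balance $1,599.44
Installment 5: opening $1,599.44; interest $19.19 → $1,618.63; payment $242.79; balance $1,375.84
Installment 6: opening $1,375.84; interest $16.51 → $1,392.35; payment $208.85; balance $1,183.50
Installment 7: opening $1,183.50; interest $14.20 → $1,197.70; payment $179.66; balance $1,018.04
Installment 8: opening $1,018.04; interest $12.22 → $1,030.26; payment $154.54; balance $875.72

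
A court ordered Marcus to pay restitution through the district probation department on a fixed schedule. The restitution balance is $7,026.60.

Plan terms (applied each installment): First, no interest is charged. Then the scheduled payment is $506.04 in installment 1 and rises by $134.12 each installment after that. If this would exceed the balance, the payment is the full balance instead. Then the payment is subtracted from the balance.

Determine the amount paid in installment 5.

Installment 1: opening $7,026.60; payment $506.04; balance $6,520.56
Installment 2: opening $6,520.56; payment $640.16; balance $5,880.40
Installment 3: opening $5,880.40; payment $774.28; balance $5,106.12
Installment 4: opening $5,106.12; payment $908.40; balance $4,197.72
Installment 5: opening $4,197.72; payment $1,042.52; balance $3,155.20

$1,042.52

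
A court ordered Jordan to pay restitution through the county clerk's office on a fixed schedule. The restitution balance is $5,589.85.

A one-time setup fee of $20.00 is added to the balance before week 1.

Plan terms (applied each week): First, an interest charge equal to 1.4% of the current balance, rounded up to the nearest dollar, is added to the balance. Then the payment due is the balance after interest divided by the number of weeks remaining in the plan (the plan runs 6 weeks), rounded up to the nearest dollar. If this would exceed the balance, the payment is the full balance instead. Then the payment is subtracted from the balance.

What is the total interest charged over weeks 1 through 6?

$284.00

Week 1: $5,609.85 +$79.00 interest = $5,688.85; pay $949.00 → $4,739.85
Week 2: $4,739.85 +$67.00 interest = $4,806.85; pay $962.00 → $3,844.85
Week 3: $3,844.85 +$54.00 interest = $3,898.85; pay $975.00 → $2,923.85
Week 4: $2,923.85 +$41.00 interest = $2,964.85; pay $989.00 → $1,975.85
Week 5: $1,975.85 +$28.00 interest = $2,003.85; pay $1,002.00 → $1,001.85
Week 6: $1,001.85 +$15.00 interest = $1,016.85; pay $1,016.85 → $0.00
Total interest: $79.00 + $67.00 + $54.00 + $41.00 + $28.00 + $15.00 = $284.00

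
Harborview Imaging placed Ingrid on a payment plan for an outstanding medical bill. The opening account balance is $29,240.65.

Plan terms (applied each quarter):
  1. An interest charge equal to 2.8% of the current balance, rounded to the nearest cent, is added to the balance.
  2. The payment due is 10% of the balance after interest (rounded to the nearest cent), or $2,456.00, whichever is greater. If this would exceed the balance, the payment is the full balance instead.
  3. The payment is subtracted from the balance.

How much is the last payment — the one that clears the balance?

$249.82

Quarter 1: $29,240.65 +$818.74 interest = $30,059.39; pay $3,005.94 → $27,053.45
Quarter 2: $27,053.45 +$757.50 interest = $27,810.95; pay $2,781.10 → $25,029.85
Quarter 3: $25,029.85 +$700.84 interest = $25,730.69; pay $2,573.07 → $23,157.62
Quarter 4: $23,157.62 +$648.41 interest = $23,806.03; pay $2,456.00 → $21,350.03
Quarter 5: $21,350.03 +$597.80 interest = $21,947.83; pay $2,456.00 → $19,491.83
Quarter 6: $19,491.83 +$545.77 interest = $20,037.60; pay $2,456.00 → $17,581.60
Quarter 7: $17,581.60 +$492.28 interest = $18,073.88; pay $2,456.00 → $15,617.88
Quarter 8: $15,617.88 +$437.30 interest = $16,055.18; pay $2,456.00 → $13,599.18
Quarter 9: $13,599.18 +$380.78 interest = $13,979.96; pay $2,456.00 → $11,523.96
Quarter 10: $11,523.96 +$322.67 interest = $11,846.63; pay $2,456.00 → $9,390.63
Quarter 11: $9,390.63 +$262.94 interest = $9,653.57; pay $2,456.00 → $7,197.57
Quarter 12: $7,197.57 +$201.53 interest = $7,399.10; pay $2,456.00 → $4,943.10
Quarter 13: $4,943.10 +$138.41 interest = $5,081.51; pay $2,456.00 → $2,625.51
Quarter 14: $2,625.51 +$73.51 interest = $2,699.02; pay $2,456.00 → $243.02
Quarter 15: $243.02 +$6.80 interest = $249.82; pay $249.82 → $0.00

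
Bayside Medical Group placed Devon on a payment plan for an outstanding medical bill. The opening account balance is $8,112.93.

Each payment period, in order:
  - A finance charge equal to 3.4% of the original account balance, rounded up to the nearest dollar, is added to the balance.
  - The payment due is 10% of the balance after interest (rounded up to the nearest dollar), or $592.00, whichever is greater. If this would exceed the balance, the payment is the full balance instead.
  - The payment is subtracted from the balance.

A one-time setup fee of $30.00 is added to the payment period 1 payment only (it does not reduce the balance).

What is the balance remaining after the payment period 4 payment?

# | Opening | Interest | Payment | Fee | End bal
1 | $8,112.93 | $276.00 | $839.00 | $30.00 | $7,549.93
2 | $7,549.93 | $276.00 | $783.00 | — | $7,042.93
3 | $7,042.93 | $276.00 | $732.00 | — | $6,586.93
4 | $6,586.93 | $276.00 | $687.00 | — | $6,175.93

$6,175.93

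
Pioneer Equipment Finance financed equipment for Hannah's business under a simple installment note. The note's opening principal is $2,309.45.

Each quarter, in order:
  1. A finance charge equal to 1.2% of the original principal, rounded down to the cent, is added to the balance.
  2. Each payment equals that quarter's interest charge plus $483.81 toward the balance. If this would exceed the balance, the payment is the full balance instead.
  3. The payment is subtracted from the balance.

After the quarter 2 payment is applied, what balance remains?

Quarter 1: opening $2,309.45; interest $27.71 → $2,337.16; payment $511.52; balance $1,825.64
Quarter 2: opening $1,825.64; interest $27.71 → $1,853.35; payment $511.52; balance $1,341.83

$1,341.83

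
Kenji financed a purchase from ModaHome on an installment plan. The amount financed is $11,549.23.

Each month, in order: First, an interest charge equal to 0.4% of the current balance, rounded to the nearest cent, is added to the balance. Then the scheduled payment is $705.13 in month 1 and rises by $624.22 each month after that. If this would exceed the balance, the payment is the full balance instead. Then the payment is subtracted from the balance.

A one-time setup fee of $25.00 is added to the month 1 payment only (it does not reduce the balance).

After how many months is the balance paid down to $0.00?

Month 1: opening $11,549.23; interest $46.20 → $11,595.43; payment $705.13 (+ $25.00 fee); balance $10,890.30
Month 2: opening $10,890.30; interest $43.56 → $10,933.86; payment $1,329.35; balance $9,604.51
Month 3: opening $9,604.51; interest $38.42 → $9,642.93; payment $1,953.57; balance $7,689.36
Month 4: opening $7,689.36; interest $30.76 → $7,720.12; payment $2,577.79; balance $5,142.33
Month 5: opening $5,142.33; interest $20.57 → $5,162.90; payment $3,202.01; balance $1,960.89
Month 6: opening $1,960.89; interest $7.84 → $1,968.73; payment $1,968.73; balance $0.00
Balance reaches $0.00 in month 6.

6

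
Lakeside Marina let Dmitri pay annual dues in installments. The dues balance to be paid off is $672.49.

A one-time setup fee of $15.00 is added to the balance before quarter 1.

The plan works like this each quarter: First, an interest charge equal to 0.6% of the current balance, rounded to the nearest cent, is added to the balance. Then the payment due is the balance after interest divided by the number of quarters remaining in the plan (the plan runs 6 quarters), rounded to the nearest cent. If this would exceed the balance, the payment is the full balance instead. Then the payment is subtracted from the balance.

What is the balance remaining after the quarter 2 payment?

Quarter 1: $687.49 +$4.12 interest = $691.61; pay $115.27 → $576.34
Quarter 2: $576.34 +$3.46 interest = $579.80; pay $115.96 → $463.84

$463.84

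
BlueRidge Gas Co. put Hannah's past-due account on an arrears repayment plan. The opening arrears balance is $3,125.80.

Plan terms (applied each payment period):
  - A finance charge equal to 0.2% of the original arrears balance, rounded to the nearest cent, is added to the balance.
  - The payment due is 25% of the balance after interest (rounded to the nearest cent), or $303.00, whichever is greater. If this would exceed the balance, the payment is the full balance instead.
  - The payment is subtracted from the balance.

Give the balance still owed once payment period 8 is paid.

$0.00

Payment period 1: opening $3,125.80; interest $6.25 → $3,132.05; payment $783.01; balance $2,349.04
Payment period 2: opening $2,349.04; interest $6.25 → $2,355.29; payment $588.82; balance $1,766.47
Payment period 3: opening $1,766.47; interest $6.25 → $1,772.72; payment $443.18; balance $1,329.54
Payment period 4: opening $1,329.54; interest $6.25 → $1,335.79; payment $333.95; balance $1,001.84
Payment period 5: opening $1,001.84; interest $6.25 → $1,008.09; payment $303.00; balance $705.09
Payment period 6: opening $705.09; interest $6.25 → $711.34; payment $303.00; balance $408.34
Payment period 7: opening $408.34; interest $6.25 → $414.59; payment $303.00; balance $111.59
Payment period 8: opening $111.59; interest $6.25 → $117.84; payment $117.84; balance $0.00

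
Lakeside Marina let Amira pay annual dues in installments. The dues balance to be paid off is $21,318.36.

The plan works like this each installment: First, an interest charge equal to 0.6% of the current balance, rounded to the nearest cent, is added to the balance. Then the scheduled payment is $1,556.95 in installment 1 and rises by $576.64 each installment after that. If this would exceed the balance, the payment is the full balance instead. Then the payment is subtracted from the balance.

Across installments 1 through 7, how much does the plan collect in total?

Installment 1: opening $21,318.36; interest $127.91 → $21,446.27; payment $1,556.95; balance $19,889.32
Installment 2: opening $19,889.32; interest $119.34 → $20,008.66; payment $2,133.59; balance $17,875.07
Installment 3: opening $17,875.07; interest $107.25 → $17,982.32; payment $2,710.23; balance $15,272.09
Installment 4: opening $15,272.09; interest $91.63 → $15,363.72; payment $3,286.87; balance $12,076.85
Installment 5: opening $12,076.85; interest $72.46 → $12,149.31; payment $3,863.51; balance $8,285.80
Installment 6: opening $8,285.80; interest $49.71 → $8,335.51; payment $4,440.15; balance $3,895.36
Installment 7: opening $3,895.36; interest $23.37 → $3,918.73; payment $3,918.73; balance $0.00
Total paid: $21,910.03

$21,910.03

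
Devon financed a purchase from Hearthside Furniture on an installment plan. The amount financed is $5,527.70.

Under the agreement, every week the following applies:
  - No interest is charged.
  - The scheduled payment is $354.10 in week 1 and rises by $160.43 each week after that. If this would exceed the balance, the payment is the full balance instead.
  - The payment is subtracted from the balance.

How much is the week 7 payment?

$996.65

Week 1: $5,527.70 − $354.10 → $5,173.60
Week 2: $5,173.60 − $514.53 → $4,659.07
Week 3: $4,659.07 − $674.96 → $3,984.11
Week 4: $3,984.11 − $835.39 → $3,148.72
Week 5: $3,148.72 − $995.82 → $2,152.90
Week 6: $2,152.90 − $1,156.25 → $996.65
Week 7: $996.65 − $996.65 → $0.00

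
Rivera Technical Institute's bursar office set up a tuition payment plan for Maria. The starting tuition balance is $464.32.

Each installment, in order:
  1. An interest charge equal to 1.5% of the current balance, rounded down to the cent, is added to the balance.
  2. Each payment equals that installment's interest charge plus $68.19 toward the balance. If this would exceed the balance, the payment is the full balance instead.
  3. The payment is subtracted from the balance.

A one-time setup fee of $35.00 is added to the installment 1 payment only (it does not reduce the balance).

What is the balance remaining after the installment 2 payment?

$327.94

Installment 1: opening $464.32; interest $6.96 → $471.28; payment $75.15 (+ $35.00 fee); balance $396.13
Installment 2: opening $396.13; interest $5.94 → $402.07; payment $74.13; balance $327.94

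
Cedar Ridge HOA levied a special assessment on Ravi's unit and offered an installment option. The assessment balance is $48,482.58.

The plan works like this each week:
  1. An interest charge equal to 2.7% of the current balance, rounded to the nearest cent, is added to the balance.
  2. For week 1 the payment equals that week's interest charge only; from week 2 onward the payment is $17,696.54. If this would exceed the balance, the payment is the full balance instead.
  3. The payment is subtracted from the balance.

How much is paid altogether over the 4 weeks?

# | Opening | Interest | Payment | End bal
1 | $48,482.58 | $1,309.03 | $1,309.03 | $48,482.58
2 | $48,482.58 | $1,309.03 | $17,696.54 | $32,095.07
3 | $32,095.07 | $866.57 | $17,696.54 | $15,265.10
4 | $15,265.10 | $412.16 | $15,677.26 | $0.00
Total paid: $52,379.37

$52,379.37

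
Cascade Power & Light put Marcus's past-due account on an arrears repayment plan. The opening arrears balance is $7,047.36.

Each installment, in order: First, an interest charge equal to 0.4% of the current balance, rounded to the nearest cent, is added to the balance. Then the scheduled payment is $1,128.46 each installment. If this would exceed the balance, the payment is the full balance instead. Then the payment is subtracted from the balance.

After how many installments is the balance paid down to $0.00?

7

Installment 1: opening $7,047.36; interest $28.19 → $7,075.55; payment $1,128.46; balance $5,947.09
Installment 2: opening $5,947.09; interest $23.79 → $5,970.88; payment $1,128.46; balance $4,842.42
Installment 3: opening $4,842.42; interest $19.37 → $4,861.79; payment $1,128.46; balance $3,733.33
Installment 4: opening $3,733.33; interest $14.93 → $3,748.26; payment $1,128.46; balance $2,619.80
Installment 5: opening $2,619.80; interest $10.48 → $2,630.28; payment $1,128.46; balance $1,501.82
Installment 6: opening $1,501.82; interest $6.01 → $1,507.83; payment $1,128.46; balance $379.37
Installment 7: opening $379.37; interest $1.52 → $380.89; payment $380.89; balance $0.00
Balance reaches $0.00 in installment 7.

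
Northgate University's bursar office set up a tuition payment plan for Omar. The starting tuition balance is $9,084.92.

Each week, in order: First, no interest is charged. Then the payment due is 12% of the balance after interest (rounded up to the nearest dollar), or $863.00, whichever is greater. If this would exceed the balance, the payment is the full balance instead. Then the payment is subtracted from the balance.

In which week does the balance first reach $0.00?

11

Week 1: $9,084.92 − $1,091.00 → $7,993.92
Week 2: $7,993.92 − $960.00 → $7,033.92
Week 3: $7,033.92 − $863.00 → $6,170.92
Week 4: $6,170.92 − $863.00 → $5,307.92
Week 5: $5,307.92 − $863.00 → $4,444.92
Week 6: $4,444.92 − $863.00 → $3,581.92
Week 7: $3,581.92 − $863.00 → $2,718.92
Week 8: $2,718.92 − $863.00 → $1,855.92
Week 9: $1,855.92 − $863.00 → $992.92
Week 10: $992.92 − $863.00 → $129.92
Week 11: $129.92 − $129.92 → $0.00
Balance reaches $0.00 in week 11.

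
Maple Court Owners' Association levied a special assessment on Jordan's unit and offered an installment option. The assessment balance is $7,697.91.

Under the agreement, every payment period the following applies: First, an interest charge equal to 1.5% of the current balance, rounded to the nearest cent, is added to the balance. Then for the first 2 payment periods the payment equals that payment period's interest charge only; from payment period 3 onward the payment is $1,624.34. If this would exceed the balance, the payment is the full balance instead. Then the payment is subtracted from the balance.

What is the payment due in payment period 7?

$1,548.15

Payment period 1: $7,697.91 +$115.47 interest = $7,813.38; pay $115.47 → $7,697.91
Payment period 2: $7,697.91 +$115.47 interest = $7,813.38; pay $115.47 → $7,697.91
Payment period 3: $7,697.91 +$115.47 interest = $7,813.38; pay $1,624.34 → $6,189.04
Payment period 4: $6,189.04 +$92.84 interest = $6,281.88; pay $1,624.34 → $4,657.54
Payment period 5: $4,657.54 +$69.86 interest = $4,727.40; pay $1,624.34 → $3,103.06
Payment period 6: $3,103.06 +$46.55 interest = $3,149.61; pay $1,624.34 → $1,525.27
Payment period 7: $1,525.27 +$22.88 interest = $1,548.15; pay $1,548.15 → $0.00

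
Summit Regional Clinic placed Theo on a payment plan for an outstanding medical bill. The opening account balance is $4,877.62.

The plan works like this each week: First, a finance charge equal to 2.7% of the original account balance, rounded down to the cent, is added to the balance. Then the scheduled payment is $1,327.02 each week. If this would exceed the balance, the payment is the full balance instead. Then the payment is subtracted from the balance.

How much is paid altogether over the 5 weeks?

# | Opening | Interest | Payment | End bal
1 | $4,877.62 | $131.69 | $1,327.02 | $3,682.29
2 | $3,682.29 | $131.69 | $1,327.02 | $2,486.96
3 | $2,486.96 | $131.69 | $1,327.02 | $1,291.63
4 | $1,291.63 | $131.69 | $1,327.02 | $96.30
5 | $96.30 | $131.69 | $227.99 | $0.00
Total paid: $5,536.07

$5,536.07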